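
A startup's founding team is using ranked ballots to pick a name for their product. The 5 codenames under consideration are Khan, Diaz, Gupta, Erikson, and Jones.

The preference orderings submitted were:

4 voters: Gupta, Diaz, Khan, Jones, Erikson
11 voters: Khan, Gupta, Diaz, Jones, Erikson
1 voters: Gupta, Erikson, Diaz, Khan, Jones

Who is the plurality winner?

First-place vote totals:
  Khan: 11
  Diaz: 0
  Gupta: 5
  Erikson: 0
  Jones: 0
Khan has the most first-place votes.

Khan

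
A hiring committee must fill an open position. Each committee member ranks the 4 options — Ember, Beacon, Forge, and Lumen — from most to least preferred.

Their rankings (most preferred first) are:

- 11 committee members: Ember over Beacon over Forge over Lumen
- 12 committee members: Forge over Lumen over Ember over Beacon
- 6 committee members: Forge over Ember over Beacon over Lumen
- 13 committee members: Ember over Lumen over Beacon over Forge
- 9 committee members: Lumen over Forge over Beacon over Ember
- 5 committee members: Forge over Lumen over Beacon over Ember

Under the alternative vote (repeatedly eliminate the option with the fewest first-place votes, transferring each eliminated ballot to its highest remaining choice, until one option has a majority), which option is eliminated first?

Beacon

Round 1: Ember 24, Forge 23, Lumen 9, Beacon 0. Beacon has the fewest and is eliminated.
Round 2: Ember 24, Forge 23, Lumen 9. Lumen has the fewest and is eliminated.
Round 3: Forge 32, Ember 24. Forge has a majority.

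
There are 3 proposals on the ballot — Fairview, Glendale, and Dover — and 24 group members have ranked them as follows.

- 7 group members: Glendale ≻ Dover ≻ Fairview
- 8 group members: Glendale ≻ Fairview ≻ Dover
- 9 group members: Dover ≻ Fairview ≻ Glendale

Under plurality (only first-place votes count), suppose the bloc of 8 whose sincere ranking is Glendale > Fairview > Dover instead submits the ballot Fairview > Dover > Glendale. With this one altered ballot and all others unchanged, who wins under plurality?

First-place totals with the altered ballot: Fairview 8, Glendale 7, Dover 9.
The switch changes the winner from Glendale to Dover.

Dover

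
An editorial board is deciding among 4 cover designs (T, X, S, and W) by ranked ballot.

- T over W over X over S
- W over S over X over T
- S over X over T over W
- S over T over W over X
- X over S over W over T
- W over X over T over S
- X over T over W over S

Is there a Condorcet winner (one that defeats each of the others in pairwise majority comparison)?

Head-to-head results (7 voters total):
T vs X: X wins 5–2.
T vs S: S wins 4–3.
T vs W: T wins 4–3.
X vs S: X wins 4–3.
X vs W: W wins 4–3.
S vs W: W wins 4–3.
No candidate beats all others: T beats W beats X beats T, a majority cycle.

No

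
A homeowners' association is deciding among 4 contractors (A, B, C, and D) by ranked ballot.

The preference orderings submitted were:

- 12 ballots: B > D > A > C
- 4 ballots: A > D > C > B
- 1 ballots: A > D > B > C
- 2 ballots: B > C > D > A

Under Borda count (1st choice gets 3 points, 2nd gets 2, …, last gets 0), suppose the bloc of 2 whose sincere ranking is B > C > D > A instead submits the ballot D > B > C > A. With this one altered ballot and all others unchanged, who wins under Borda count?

B

Borda totals with the altered ballot: A 27, B 41, C 6, D 40.
The winner is unchanged: still B.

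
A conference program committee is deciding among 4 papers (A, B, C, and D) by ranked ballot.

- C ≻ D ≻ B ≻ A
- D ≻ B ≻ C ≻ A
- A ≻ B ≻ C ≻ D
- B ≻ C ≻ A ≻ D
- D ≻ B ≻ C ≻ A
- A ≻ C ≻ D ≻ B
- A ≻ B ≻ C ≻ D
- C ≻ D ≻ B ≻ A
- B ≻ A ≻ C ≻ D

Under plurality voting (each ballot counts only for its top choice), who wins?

A

First-place vote totals:
  A: 3
  B: 2
  C: 2
  D: 2
A has the most first-place votes.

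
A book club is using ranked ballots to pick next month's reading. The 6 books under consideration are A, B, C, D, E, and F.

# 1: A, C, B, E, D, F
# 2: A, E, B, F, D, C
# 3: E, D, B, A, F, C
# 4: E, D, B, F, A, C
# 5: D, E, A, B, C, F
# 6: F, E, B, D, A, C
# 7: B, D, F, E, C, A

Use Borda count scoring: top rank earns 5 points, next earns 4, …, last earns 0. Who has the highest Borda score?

E

Borda scores:
  A: 5 + 5 + 2 + 1 + 3 + 1 + 0 = 17
  B: 3 + 3 + 3 + 3 + 2 + 3 + 5 = 22
  C: 4 + 0 + 0 + 0 + 1 + 0 + 1 = 6
  D: 1 + 1 + 4 + 4 + 5 + 2 + 4 = 21
  E: 2 + 4 + 5 + 5 + 4 + 4 + 2 = 26
  F: 0 + 2 + 1 + 2 + 0 + 5 + 3 = 13
E has the highest total.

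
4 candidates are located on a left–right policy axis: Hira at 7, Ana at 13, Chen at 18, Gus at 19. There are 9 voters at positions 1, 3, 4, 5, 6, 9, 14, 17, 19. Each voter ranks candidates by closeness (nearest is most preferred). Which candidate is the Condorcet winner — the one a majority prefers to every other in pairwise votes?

With single-peaked preferences on a line, the Condorcet winner is the candidate closest to the median voter.
The median voter (position 6) is closest to Hira at 7.
Check: Hira vs Chen — voters closer to Hira: 6 of 9.

Hira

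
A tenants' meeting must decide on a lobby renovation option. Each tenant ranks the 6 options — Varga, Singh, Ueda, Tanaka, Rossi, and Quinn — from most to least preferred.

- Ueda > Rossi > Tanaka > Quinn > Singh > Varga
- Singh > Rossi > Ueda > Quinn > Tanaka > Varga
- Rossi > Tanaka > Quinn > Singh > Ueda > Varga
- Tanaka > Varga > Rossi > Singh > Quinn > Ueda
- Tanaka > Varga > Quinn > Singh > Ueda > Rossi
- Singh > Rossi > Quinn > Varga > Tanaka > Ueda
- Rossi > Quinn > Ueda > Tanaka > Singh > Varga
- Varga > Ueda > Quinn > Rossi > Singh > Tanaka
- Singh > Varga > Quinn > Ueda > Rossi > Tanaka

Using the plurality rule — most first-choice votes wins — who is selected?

Singh

First-place vote totals:
  Varga: 1
  Singh: 3
  Ueda: 1
  Tanaka: 2
  Rossi: 2
  Quinn: 0
Singh has the most first-place votes.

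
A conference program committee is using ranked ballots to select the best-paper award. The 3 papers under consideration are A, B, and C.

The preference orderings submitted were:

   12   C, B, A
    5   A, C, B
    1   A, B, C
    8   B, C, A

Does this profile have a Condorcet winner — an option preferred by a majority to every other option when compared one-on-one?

Head-to-head results (26 voters total):
A vs B: B wins 20–6.
A vs C: C wins 20–6.
B vs C: C wins 17–9.
C beats each rival — A (20–6), B (17–9) — so C is the Condorcet winner.

Yes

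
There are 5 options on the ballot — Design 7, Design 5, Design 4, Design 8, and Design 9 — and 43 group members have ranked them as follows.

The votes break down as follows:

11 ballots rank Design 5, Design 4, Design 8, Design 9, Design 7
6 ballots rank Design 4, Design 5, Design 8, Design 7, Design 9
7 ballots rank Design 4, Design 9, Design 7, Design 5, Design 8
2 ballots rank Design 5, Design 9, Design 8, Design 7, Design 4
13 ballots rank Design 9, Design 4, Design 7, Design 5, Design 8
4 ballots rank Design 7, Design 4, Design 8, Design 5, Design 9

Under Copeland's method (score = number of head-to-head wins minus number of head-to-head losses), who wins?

Pairwise results:
  Design 7 vs Design 5: Design 7 wins 24–19.
  Design 7 vs Design 4: Design 4 wins 37–6.
  Design 7 vs Design 8: Design 7 wins 24–19.
  Design 7 vs Design 9: Design 9 wins 33–10.
  Design 5 vs Design 4: Design 4 wins 30–13.
  Design 5 vs Design 8: Design 5 wins 39–4.
  Design 5 vs Design 9: Design 5 wins 23–20.
  Design 4 vs Design 8: Design 4 wins 41–2.
  Design 4 vs Design 9: Design 4 wins 28–15.
  Design 8 vs Design 9: Design 9 wins 22–21.
Copeland scores (wins − losses):
  Design 7: 2 − 2 = 0
  Design 5: 2 − 2 = 0
  Design 4: 4 − 0 = 4
  Design 8: 0 − 4 = -4
  Design 9: 2 − 2 = 0
Design 4 has the best Copeland score.

Design 4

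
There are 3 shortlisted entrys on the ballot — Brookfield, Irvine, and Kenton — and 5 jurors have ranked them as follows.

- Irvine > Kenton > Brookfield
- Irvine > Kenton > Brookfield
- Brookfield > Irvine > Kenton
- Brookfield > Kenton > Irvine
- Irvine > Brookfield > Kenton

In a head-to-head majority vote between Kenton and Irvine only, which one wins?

Ballots ranking Kenton above Irvine: 1.
Ballots ranking Irvine above Kenton: 4.
Irvine wins the head-to-head, 4–1.

Irvine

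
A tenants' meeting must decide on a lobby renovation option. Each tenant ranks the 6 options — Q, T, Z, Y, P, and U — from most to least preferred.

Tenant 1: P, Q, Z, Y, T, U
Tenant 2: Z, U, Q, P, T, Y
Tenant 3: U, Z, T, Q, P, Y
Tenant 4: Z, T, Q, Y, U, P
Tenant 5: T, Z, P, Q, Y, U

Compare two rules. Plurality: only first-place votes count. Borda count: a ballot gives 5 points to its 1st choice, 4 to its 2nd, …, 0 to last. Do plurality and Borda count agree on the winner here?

Plurality first-place counts: Q 0, T 1, Z 2, Y 0, P 1, U 1 → Z.
Borda totals: Q 14, T 14, Z 21, Y 5, P 11, U 10 → Z.
The two rules agree on Z.

Yes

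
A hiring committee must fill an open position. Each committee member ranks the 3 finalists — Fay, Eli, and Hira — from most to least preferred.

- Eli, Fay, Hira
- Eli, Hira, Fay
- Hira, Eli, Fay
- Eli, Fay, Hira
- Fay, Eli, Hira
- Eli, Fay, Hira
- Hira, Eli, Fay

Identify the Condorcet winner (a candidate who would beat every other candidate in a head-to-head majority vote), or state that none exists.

Head-to-head results (7 voters total):
Fay vs Eli: Eli wins 6–1.
Fay vs Hira: Fay wins 4–3.
Eli vs Hira: Eli wins 5–2.
Eli beats each rival — Fay (6–1), Hira (5–2) — so Eli is the Condorcet winner.

Eli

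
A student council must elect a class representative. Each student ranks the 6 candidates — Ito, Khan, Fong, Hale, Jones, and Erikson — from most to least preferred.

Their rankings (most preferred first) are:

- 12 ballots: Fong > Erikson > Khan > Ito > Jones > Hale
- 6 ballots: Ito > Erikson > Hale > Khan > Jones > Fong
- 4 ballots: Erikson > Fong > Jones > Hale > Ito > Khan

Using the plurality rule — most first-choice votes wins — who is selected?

Fong

First-place vote totals:
  Ito: 6
  Khan: 0
  Fong: 12
  Hale: 0
  Jones: 0
  Erikson: 4
Fong has the most first-place votes.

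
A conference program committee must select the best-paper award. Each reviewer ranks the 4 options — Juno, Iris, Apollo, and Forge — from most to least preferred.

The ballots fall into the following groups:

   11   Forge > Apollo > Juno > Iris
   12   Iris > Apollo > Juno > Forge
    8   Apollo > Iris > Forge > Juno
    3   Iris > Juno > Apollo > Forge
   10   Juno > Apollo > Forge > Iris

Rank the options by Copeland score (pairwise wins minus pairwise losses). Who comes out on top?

Pairwise results:
  Juno vs Iris: Iris wins 23–21.
  Juno vs Apollo: Apollo wins 31–13.
  Juno vs Forge: Juno wins 25–19.
  Iris vs Apollo: Apollo wins 29–15.
  Iris vs Forge: Iris wins 23–21.
  Apollo vs Forge: Apollo wins 33–11.
Copeland scores (wins − losses):
  Juno: 1 − 2 = -1
  Iris: 2 − 1 = 1
  Apollo: 3 − 0 = 3
  Forge: 0 − 3 = -3
Apollo has the best Copeland score.

Apollo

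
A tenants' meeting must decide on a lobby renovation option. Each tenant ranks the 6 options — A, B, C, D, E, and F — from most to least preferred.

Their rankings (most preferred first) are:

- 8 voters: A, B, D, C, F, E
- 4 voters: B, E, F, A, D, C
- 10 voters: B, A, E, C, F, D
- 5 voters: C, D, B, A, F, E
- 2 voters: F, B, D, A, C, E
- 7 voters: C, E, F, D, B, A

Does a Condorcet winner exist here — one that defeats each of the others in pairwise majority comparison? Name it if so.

B

Head-to-head results (36 voters total):
A vs B: B wins 28–8.
A vs C: A wins 24–12.
A vs D: A wins 22–14.
A vs E: A wins 25–11.
A vs F: A wins 23–13.
B vs C: B wins 24–12.
B vs D: B wins 24–12.
B vs E: B wins 29–7.
B vs F: B wins 27–9.
C vs D: C wins 22–14.
C vs E: C wins 22–14.
C vs F: C wins 30–6.
D vs E: E wins 21–15.
D vs F: F wins 23–13.
E vs F: E wins 21–15.
B beats each rival — A (28–8), C (24–12), D (24–12), E (29–7), F (27–9) — so B is the Condorcet winner.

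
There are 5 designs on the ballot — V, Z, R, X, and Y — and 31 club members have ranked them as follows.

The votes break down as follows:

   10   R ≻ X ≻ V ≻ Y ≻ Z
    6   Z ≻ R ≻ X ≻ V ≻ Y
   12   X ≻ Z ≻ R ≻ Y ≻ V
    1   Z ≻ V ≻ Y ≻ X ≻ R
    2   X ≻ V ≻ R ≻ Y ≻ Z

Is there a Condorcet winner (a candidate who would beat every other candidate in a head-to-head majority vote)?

No

Head-to-head results (31 voters total):
V vs Z: Z wins 19–12.
V vs R: R wins 28–3.
V vs X: X wins 30–1.
V vs Y: V wins 19–12.
Z vs R: Z wins 19–12.
Z vs X: X wins 24–7.
Z vs Y: Z wins 19–12.
R vs X: R wins 16–15.
R vs Y: R wins 30–1.
X vs Y: X wins 30–1.
No candidate beats all others: Z beats R beats X beats Z, a majority cycle.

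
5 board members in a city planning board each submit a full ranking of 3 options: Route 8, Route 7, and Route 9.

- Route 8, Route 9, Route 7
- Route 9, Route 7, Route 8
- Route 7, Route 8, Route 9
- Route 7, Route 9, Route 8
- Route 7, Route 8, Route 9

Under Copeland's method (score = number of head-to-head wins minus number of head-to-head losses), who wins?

Route 7

Pairwise results:
  Route 8 vs Route 7: Route 7 wins 4–1.
  Route 8 vs Route 9: Route 8 wins 3–2.
  Route 7 vs Route 9: Route 7 wins 3–2.
Copeland scores (wins − losses):
  Route 8: 1 − 1 = 0
  Route 7: 2 − 0 = 2
  Route 9: 0 − 2 = -2
Route 7 has the best Copeland score.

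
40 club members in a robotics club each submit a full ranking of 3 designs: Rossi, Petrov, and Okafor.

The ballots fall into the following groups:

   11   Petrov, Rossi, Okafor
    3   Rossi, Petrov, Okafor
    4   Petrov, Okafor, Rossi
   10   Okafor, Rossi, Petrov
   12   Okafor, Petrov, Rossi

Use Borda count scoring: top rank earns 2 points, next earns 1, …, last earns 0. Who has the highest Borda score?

Okafor

Borda scores:
  Rossi: 11·1 + 3·2 + 4·0 + 10·1 + 12·0 = 27
  Petrov: 11·2 + 3·1 + 4·2 + 10·0 + 12·1 = 45
  Okafor: 11·0 + 3·0 + 4·1 + 10·2 + 12·2 = 48
Okafor has the highest total.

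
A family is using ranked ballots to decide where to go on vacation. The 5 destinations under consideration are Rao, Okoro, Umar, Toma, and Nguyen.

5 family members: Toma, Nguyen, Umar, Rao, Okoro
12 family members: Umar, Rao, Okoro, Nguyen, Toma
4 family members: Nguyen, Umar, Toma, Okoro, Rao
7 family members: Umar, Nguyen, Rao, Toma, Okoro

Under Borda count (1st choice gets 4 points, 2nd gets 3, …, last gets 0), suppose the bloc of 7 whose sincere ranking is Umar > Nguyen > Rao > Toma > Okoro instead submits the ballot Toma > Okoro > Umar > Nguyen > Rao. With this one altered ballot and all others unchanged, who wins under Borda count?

Umar

Borda totals with the altered ballot: Rao 41, Okoro 49, Umar 84, Toma 56, Nguyen 50.
The winner is unchanged: still Umar.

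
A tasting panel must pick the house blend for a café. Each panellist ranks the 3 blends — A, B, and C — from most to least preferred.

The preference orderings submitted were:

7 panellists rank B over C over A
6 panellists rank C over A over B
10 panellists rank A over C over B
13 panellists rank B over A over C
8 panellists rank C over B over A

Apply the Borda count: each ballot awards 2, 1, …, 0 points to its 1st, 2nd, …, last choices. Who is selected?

Borda scores:
  A: 7·0 + 6·1 + 10·2 + 13·1 + 8·0 = 39
  B: 7·2 + 6·0 + 10·0 + 13·2 + 8·1 = 48
  C: 7·1 + 6·2 + 10·1 + 13·0 + 8·2 = 45
B has the highest total.

B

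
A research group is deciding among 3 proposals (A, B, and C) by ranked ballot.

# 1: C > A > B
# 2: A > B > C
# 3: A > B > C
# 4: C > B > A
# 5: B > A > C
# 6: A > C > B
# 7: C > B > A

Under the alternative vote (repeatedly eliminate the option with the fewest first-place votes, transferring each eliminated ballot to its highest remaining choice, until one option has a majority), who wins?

A

Round 1: A 3, C 3, B 1. B has the fewest and is eliminated.
Round 2: A 4, C 3. A has a majority.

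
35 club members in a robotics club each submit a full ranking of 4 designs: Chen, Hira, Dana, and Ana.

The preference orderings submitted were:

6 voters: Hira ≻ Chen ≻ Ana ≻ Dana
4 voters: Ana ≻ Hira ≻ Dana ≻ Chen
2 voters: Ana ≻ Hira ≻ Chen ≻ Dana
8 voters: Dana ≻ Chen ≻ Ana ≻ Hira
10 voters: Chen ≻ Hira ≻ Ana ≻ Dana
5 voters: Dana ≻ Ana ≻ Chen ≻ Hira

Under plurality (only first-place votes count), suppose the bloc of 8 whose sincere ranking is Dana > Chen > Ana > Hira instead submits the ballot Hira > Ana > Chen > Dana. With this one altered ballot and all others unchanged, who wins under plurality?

First-place totals with the altered ballot: Chen 10, Hira 14, Dana 5, Ana 6.
The switch changes the winner from Dana to Hira.

Hira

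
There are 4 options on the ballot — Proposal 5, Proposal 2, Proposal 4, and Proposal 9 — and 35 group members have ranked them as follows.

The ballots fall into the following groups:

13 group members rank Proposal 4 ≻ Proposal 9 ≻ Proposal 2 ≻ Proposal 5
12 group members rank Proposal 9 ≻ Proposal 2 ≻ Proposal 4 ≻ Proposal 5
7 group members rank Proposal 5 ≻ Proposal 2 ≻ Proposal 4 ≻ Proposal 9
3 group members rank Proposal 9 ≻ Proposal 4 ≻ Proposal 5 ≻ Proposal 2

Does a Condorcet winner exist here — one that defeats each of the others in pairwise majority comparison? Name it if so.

Head-to-head results (35 voters total):
Proposal 5 vs Proposal 2: Proposal 2 wins 25–10.
Proposal 5 vs Proposal 4: Proposal 4 wins 28–7.
Proposal 5 vs Proposal 9: Proposal 9 wins 28–7.
Proposal 2 vs Proposal 4: Proposal 2 wins 19–16.
Proposal 2 vs Proposal 9: Proposal 9 wins 28–7.
Proposal 4 vs Proposal 9: Proposal 4 wins 20–15.
No candidate beats all others: Proposal 2 beats Proposal 4 beats Proposal 9 beats Proposal 2, a majority cycle.

No Condorcet winner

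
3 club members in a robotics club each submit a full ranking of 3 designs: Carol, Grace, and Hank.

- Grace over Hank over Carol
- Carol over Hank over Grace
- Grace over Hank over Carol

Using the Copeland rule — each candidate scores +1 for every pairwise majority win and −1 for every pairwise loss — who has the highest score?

Pairwise results:
  Carol vs Grace: Grace wins 2–1.
  Carol vs Hank: Hank wins 2–1.
  Grace vs Hank: Grace wins 2–1.
Copeland scores (wins − losses):
  Carol: 0 − 2 = -2
  Grace: 2 − 0 = 2
  Hank: 1 − 1 = 0
Grace has the best Copeland score.

Grace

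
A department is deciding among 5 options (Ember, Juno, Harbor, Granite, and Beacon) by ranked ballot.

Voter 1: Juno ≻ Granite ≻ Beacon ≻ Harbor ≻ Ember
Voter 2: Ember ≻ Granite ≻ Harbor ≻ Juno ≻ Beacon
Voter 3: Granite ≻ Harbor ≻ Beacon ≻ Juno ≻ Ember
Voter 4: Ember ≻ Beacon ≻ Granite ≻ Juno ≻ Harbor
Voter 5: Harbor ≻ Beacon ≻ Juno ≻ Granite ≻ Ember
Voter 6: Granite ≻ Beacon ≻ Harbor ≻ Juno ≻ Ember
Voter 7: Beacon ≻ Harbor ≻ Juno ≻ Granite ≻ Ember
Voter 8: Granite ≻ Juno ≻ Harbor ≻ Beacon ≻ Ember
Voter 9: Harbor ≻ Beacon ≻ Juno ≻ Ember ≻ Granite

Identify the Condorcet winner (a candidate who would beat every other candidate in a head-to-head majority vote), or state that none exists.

Head-to-head results (9 voters total):
Ember vs Juno: Juno wins 7–2.
Ember vs Harbor: Harbor wins 7–2.
Ember vs Granite: Granite wins 6–3.
Ember vs Beacon: Beacon wins 7–2.
Juno vs Harbor: Harbor wins 6–3.
Juno vs Granite: Granite wins 5–4.
Juno vs Beacon: Beacon wins 6–3.
Harbor vs Granite: Granite wins 6–3.
Harbor vs Beacon: Harbor wins 5–4.
Granite vs Beacon: Granite wins 5–4.
Granite beats each rival — Ember (6–3), Juno (5–4), Harbor (6–3), Beacon (5–4) — so Granite is the Condorcet winner.

Granite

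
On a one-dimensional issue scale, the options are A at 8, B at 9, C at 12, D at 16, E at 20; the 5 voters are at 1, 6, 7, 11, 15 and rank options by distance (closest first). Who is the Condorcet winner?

With single-peaked preferences on a line, the Condorcet winner is the candidate closest to the median voter.
The median voter (position 7) is closest to A at 8.
Check: A vs D — voters closer to A: 4 of 5.

A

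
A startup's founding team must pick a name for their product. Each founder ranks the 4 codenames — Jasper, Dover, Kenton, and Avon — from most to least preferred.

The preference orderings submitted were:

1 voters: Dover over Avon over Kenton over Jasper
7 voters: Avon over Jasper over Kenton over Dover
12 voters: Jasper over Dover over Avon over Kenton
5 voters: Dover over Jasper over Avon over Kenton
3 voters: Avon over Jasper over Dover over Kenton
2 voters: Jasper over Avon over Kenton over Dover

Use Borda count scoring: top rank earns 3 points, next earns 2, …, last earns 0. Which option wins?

Borda scores:
  Jasper: 0 + 7·2 + 12·3 + 5·2 + 3·2 + 2·3 = 72
  Dover: 3 + 7·0 + 12·2 + 5·3 + 3·1 + 2·0 = 45
  Kenton: 1 + 7·1 + 12·0 + 5·0 + 3·0 + 2·1 = 10
  Avon: 2 + 7·3 + 12·1 + 5·1 + 3·3 + 2·2 = 53
Jasper has the highest total.

Jasper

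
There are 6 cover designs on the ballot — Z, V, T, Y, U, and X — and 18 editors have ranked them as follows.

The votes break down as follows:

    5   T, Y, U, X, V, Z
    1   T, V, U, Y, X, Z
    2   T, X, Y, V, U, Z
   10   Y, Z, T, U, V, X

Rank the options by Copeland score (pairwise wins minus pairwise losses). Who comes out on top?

Y

Pairwise results:
  Z vs V: Z wins 10–8.
  Z vs T: Z wins 10–8.
  Z vs Y: Y wins 18–0.
  Z vs U: Z wins 10–8.
  Z vs X: Z wins 10–8.
  V vs T: T wins 18–0.
  V vs Y: Y wins 17–1.
  V vs U: U wins 15–3.
  V vs X: V wins 11–7.
  T vs Y: Y wins 10–8.
  T vs U: T wins 18–0.
  T vs X: T wins 18–0.
  Y vs U: Y wins 17–1.
  Y vs X: Y wins 16–2.
  U vs X: U wins 16–2.
Copeland scores (wins − losses):
  Z: 4 − 1 = 3
  V: 1 − 4 = -3
  T: 3 − 2 = 1
  Y: 5 − 0 = 5
  U: 2 − 3 = -1
  X: 0 − 5 = -5
Y has the best Copeland score.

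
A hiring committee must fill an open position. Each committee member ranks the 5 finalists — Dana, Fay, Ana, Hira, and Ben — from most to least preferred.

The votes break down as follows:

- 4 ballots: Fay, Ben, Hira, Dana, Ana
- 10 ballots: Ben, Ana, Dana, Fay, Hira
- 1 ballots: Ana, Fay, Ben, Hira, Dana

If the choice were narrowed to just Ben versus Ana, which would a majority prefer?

Ballots ranking Ben above Ana: 4+10 = 14.
Ballots ranking Ana above Ben: 1.
Ben wins the head-to-head, 14–1.

Ben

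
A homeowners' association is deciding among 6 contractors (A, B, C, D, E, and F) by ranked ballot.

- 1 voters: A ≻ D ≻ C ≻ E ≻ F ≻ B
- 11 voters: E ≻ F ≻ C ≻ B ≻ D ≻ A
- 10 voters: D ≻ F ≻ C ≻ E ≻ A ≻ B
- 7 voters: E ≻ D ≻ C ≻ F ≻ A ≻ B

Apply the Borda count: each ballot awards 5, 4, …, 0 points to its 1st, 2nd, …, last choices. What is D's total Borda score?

93

Borda scores:
  A: 5 + 11·0 + 10·1 + 7·1 = 22
  B: 0 + 11·2 + 10·0 + 7·0 = 22
  C: 3 + 11·3 + 10·3 + 7·3 = 87
  D: 4 + 11·1 + 10·5 + 7·4 = 93
  E: 2 + 11·5 + 10·2 + 7·5 = 112
  F: 1 + 11·4 + 10·4 + 7·2 = 99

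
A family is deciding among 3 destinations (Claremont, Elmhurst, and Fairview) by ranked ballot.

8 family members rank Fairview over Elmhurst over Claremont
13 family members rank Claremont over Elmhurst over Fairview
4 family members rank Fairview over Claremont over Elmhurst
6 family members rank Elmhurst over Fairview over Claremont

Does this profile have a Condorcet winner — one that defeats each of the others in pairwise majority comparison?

Head-to-head results (31 voters total):
Claremont vs Elmhurst: Claremont wins 17–14.
Claremont vs Fairview: Fairview wins 18–13.
Elmhurst vs Fairview: Elmhurst wins 19–12.
No candidate beats all others: Claremont beats Elmhurst beats Fairview beats Claremont, a majority cycle.

No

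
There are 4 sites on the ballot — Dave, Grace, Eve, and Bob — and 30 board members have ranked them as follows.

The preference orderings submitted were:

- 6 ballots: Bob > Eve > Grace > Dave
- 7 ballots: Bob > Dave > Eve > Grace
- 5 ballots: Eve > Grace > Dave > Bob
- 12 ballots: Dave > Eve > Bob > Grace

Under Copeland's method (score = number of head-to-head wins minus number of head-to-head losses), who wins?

Pairwise results:
  Dave vs Grace: Dave wins 19–11.
  Dave vs Eve: Dave wins 19–11.
  Dave vs Bob: Dave wins 17–13.
  Grace vs Eve: Eve wins 30–0.
  Grace vs Bob: Bob wins 25–5.
  Eve vs Bob: Eve wins 17–13.
Copeland scores (wins − losses):
  Dave: 3 − 0 = 3
  Grace: 0 − 3 = -3
  Eve: 2 − 1 = 1
  Bob: 1 − 2 = -1
Dave has the best Copeland score.

Dave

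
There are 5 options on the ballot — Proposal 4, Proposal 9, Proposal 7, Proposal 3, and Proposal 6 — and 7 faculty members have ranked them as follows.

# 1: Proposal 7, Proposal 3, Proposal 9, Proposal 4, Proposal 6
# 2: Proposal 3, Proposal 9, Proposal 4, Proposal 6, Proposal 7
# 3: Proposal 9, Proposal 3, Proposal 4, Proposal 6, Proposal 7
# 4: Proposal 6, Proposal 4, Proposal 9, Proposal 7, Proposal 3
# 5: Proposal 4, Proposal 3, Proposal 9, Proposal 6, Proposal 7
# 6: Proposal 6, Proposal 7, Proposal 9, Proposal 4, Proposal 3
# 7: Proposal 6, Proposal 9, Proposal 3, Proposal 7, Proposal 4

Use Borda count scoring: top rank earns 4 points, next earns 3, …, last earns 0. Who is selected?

Borda scores:
  Proposal 4: 1 + 2 + 2 + 3 + 4 + 1 + 0 = 13
  Proposal 9: 2 + 3 + 4 + 2 + 2 + 2 + 3 = 18
  Proposal 7: 4 + 0 + 0 + 1 + 0 + 3 + 1 = 9
  Proposal 3: 3 + 4 + 3 + 0 + 3 + 0 + 2 = 15
  Proposal 6: 0 + 1 + 1 + 4 + 1 + 4 + 4 = 15
Proposal 9 has the highest total.

Proposal 9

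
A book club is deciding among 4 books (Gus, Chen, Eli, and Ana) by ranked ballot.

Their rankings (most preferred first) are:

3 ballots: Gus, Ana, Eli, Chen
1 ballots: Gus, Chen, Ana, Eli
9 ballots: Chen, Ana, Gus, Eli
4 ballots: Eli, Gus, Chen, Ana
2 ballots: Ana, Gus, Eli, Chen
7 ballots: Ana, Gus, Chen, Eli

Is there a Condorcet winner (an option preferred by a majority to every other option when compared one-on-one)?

No

Head-to-head results (26 voters total):
Gus vs Chen: Gus wins 17–9.
Gus vs Eli: Gus wins 22–4.
Gus vs Ana: Ana wins 18–8.
Chen vs Eli: Chen wins 17–9.
Chen vs Ana: Chen wins 14–12.
Eli vs Ana: Ana wins 22–4.
No candidate beats all others: Gus beats Chen beats Ana beats Gus, a majority cycle.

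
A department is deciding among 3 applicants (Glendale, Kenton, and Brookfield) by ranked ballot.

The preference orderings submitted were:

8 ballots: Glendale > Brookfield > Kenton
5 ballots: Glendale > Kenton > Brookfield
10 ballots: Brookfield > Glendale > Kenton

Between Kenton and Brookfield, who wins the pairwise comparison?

Brookfield

Ballots ranking Kenton above Brookfield: 5.
Ballots ranking Brookfield above Kenton: 8+10 = 18.
Brookfield wins the head-to-head, 18–5.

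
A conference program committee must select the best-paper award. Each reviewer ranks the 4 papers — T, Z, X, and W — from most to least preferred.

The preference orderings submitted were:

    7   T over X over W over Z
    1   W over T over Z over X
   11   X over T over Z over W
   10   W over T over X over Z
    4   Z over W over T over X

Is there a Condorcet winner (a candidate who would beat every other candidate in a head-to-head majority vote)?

Yes

Head-to-head results (33 voters total):
T vs Z: T wins 29–4.
T vs X: T wins 22–11.
T vs W: T wins 18–15.
Z vs X: X wins 28–5.
Z vs W: W wins 18–15.
X vs W: X wins 18–15.
T beats each rival — Z (29–4), X (22–11), W (18–15) — so T is the Condorcet winner.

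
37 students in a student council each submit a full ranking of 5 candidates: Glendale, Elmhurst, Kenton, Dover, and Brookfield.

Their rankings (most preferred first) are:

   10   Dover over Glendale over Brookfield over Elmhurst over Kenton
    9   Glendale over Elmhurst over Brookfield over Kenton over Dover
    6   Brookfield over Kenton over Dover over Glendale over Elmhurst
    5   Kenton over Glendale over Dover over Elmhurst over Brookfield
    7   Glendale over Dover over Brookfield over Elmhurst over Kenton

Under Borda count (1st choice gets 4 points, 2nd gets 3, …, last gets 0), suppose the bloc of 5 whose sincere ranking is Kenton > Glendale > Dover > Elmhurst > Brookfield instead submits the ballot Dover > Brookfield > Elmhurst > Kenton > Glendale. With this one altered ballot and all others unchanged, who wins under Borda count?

Glendale

Borda totals with the altered ballot: Glendale 100, Elmhurst 54, Kenton 32, Dover 93, Brookfield 91.
The winner is unchanged: still Glendale.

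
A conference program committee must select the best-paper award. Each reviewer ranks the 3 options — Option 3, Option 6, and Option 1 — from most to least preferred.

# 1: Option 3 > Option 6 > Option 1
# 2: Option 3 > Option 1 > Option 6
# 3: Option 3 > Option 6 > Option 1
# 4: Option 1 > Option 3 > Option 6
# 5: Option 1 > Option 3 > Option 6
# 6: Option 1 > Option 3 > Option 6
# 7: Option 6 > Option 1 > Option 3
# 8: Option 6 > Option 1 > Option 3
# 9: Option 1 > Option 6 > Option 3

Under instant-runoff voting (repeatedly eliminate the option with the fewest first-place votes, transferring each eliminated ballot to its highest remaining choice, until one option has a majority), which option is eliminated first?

Option 6

Round 1: Option 1 4, Option 3 3, Option 6 2. Option 6 has the fewest and is eliminated.
Round 2: Option 1 6, Option 3 3. Option 1 has a majority.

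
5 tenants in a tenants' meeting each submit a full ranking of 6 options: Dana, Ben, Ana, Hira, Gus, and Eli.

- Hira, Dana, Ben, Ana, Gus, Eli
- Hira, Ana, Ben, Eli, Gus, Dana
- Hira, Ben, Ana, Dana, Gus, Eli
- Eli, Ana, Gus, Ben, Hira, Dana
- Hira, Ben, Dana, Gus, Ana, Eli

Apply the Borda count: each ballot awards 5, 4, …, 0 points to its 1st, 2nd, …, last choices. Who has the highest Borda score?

Borda scores:
  Dana: 4 + 0 + 2 + 0 + 3 = 9
  Ben: 3 + 3 + 4 + 2 + 4 = 16
  Ana: 2 + 4 + 3 + 4 + 1 = 14
  Hira: 5 + 5 + 5 + 1 + 5 = 21
  Gus: 1 + 1 + 1 + 3 + 2 = 8
  Eli: 0 + 2 + 0 + 5 + 0 = 7
Hira has the highest total.

Hira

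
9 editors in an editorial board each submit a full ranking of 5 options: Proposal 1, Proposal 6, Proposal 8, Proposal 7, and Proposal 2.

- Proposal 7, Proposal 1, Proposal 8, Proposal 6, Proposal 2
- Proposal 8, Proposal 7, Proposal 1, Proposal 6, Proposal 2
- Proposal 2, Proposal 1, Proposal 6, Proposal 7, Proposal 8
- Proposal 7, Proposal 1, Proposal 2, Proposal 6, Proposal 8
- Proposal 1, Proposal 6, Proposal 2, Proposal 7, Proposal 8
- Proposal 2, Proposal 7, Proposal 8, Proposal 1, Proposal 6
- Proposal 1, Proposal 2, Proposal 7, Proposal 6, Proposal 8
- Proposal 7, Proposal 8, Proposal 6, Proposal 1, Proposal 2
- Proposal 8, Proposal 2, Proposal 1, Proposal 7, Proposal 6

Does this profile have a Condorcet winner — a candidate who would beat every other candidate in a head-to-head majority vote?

Head-to-head results (9 voters total):
Proposal 1 vs Proposal 6: Proposal 1 wins 8–1.
Proposal 1 vs Proposal 8: Proposal 1 wins 5–4.
Proposal 1 vs Proposal 7: Proposal 7 wins 5–4.
Proposal 1 vs Proposal 2: Proposal 1 wins 6–3.
Proposal 6 vs Proposal 8: Proposal 8 wins 5–4.
Proposal 6 vs Proposal 7: Proposal 7 wins 7–2.
Proposal 6 vs Proposal 2: Proposal 2 wins 5–4.
Proposal 8 vs Proposal 7: Proposal 7 wins 7–2.
Proposal 8 vs Proposal 2: Proposal 2 wins 5–4.
Proposal 7 vs Proposal 2: Proposal 2 wins 5–4.
No candidate beats all others: Proposal 1 beats Proposal 2 beats Proposal 7 beats Proposal 1, a majority cycle.

No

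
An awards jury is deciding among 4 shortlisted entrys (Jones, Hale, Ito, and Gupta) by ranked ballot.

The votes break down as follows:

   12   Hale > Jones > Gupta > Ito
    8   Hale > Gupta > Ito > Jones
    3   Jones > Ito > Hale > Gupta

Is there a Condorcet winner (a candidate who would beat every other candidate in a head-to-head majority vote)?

Yes

Head-to-head results (23 voters total):
Jones vs Hale: Hale wins 20–3.
Jones vs Ito: Jones wins 15–8.
Jones vs Gupta: Jones wins 15–8.
Hale vs Ito: Hale wins 20–3.
Hale vs Gupta: Hale wins 23–0.
Ito vs Gupta: Gupta wins 20–3.
Hale beats each rival — Jones (20–3), Ito (20–3), Gupta (23–0) — so Hale is the Condorcet winner.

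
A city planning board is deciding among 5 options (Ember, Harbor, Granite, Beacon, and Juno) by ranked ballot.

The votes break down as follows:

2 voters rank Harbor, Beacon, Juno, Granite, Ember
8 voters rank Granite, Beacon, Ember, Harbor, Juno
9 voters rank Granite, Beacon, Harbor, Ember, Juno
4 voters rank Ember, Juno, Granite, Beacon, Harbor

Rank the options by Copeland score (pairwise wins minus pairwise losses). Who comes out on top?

Granite

Pairwise results:
  Ember vs Harbor: Ember wins 12–11.
  Ember vs Granite: Granite wins 19–4.
  Ember vs Beacon: Beacon wins 19–4.
  Ember vs Juno: Ember wins 21–2.
  Harbor vs Granite: Granite wins 21–2.
  Harbor vs Beacon: Beacon wins 21–2.
  Harbor vs Juno: Harbor wins 19–4.
  Granite vs Beacon: Granite wins 21–2.
  Granite vs Juno: Granite wins 17–6.
  Beacon vs Juno: Beacon wins 19–4.
Copeland scores (wins − losses):
  Ember: 2 − 2 = 0
  Harbor: 1 − 3 = -2
  Granite: 4 − 0 = 4
  Beacon: 3 − 1 = 2
  Juno: 0 − 4 = -4
Granite has the best Copeland score.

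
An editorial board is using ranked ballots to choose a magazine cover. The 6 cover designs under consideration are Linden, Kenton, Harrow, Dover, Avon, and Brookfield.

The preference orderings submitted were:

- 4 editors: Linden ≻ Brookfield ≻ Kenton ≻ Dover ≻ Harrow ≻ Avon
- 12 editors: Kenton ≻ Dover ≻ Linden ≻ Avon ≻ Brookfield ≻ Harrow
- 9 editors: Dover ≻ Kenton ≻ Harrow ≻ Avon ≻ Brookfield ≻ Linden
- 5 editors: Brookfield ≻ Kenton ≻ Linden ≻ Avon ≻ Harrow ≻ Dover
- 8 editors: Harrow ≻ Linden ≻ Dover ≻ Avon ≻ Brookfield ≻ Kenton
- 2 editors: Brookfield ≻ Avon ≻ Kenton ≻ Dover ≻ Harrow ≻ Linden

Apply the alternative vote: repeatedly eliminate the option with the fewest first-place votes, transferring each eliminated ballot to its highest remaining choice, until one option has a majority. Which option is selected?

Kenton

Round 1: Kenton 12, Dover 9, Harrow 8, Brookfield 7, Linden 4, Avon 0. Avon has the fewest and is eliminated.
Round 2: Kenton 12, Dover 9, Harrow 8, Brookfield 7, Linden 4. Linden has the fewest and is eliminated.
Round 3: Kenton 12, Brookfield 11, Dover 9, Harrow 8. Harrow has the fewest and is eliminated.
Round 4: Dover 17, Kenton 12, Brookfield 11. Brookfield has the fewest and is eliminated.
Round 5: Kenton 23, Dover 17. Kenton has a majority.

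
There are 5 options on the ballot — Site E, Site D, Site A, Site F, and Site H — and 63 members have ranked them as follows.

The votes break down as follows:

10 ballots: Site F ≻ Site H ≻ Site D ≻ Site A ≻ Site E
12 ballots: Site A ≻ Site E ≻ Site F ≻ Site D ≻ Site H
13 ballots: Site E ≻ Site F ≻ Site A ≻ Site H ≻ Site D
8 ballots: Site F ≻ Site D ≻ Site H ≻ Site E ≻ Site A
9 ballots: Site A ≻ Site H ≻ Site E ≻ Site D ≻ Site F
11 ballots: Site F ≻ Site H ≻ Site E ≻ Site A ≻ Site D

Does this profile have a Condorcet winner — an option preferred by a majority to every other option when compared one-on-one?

Head-to-head results (63 voters total):
Site E vs Site D: Site E wins 45–18.
Site E vs Site A: Site E wins 32–31.
Site E vs Site F: Site E wins 34–29.
Site E vs Site H: Site H wins 38–25.
Site D vs Site A: Site A wins 45–18.
Site D vs Site F: Site F wins 54–9.
Site D vs Site H: Site H wins 43–20.
Site A vs Site F: Site F wins 42–21.
Site A vs Site H: Site A wins 34–29.
Site F vs Site H: Site F wins 54–9.
No candidate beats all others: Site E beats Site A beats Site H beats Site E, a majority cycle.

No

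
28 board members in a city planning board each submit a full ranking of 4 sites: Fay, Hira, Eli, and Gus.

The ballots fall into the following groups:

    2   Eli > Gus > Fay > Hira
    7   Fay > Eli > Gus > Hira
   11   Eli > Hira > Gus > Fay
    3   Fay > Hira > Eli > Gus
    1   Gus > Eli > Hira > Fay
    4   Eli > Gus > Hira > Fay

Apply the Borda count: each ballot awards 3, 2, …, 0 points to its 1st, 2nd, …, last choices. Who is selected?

Eli

Borda scores:
  Fay: 2·1 + 7·3 + 11·0 + 3·3 + 0 + 4·0 = 32
  Hira: 2·0 + 7·0 + 11·2 + 3·2 + 1 + 4·1 = 33
  Eli: 2·3 + 7·2 + 11·3 + 3·1 + 2 + 4·3 = 70
  Gus: 2·2 + 7·1 + 11·1 + 3·0 + 3 + 4·2 = 33
Eli has the highest total.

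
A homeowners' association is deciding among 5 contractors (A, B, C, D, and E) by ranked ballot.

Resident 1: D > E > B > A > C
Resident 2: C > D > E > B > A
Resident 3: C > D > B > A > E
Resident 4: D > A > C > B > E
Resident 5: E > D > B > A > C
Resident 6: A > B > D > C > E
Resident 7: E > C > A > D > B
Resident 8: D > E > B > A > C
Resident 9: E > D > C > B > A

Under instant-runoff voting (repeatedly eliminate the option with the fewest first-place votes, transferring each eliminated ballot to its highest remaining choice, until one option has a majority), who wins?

Round 1: D 3, E 3, C 2, A 1, B 0. B has the fewest and is eliminated.
Round 2: D 3, E 3, C 2, A 1. A has the fewest and is eliminated.
Round 3: D 4, E 3, C 2. C has the fewest and is eliminated.
Round 4: D 6, E 3. D has a majority.

D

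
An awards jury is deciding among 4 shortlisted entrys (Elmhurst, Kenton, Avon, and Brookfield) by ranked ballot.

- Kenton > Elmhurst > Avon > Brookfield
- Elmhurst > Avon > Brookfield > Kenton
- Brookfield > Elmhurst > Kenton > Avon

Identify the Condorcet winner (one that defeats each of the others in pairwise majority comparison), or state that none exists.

Elmhurst

Head-to-head results (3 voters total):
Elmhurst vs Kenton: Elmhurst wins 2–1.
Elmhurst vs Avon: Elmhurst wins 3–0.
Elmhurst vs Brookfield: Elmhurst wins 2–1.
Kenton vs Avon: Kenton wins 2–1.
Kenton vs Brookfield: Brookfield wins 2–1.
Avon vs Brookfield: Avon wins 2–1.
Elmhurst beats each rival — Kenton (2–1), Avon (3–0), Brookfield (2–1) — so Elmhurst is the Condorcet winner.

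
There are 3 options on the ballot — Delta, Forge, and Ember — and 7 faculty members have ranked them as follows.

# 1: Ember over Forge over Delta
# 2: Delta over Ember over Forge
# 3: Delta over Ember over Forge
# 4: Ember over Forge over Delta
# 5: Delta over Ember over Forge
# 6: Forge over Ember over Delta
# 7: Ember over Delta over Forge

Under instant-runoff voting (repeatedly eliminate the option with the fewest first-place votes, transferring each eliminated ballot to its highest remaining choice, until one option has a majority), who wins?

Round 1: Delta 3, Ember 3, Forge 1. Forge has the fewest and is eliminated.
Round 2: Ember 4, Delta 3. Ember has a majority.

Ember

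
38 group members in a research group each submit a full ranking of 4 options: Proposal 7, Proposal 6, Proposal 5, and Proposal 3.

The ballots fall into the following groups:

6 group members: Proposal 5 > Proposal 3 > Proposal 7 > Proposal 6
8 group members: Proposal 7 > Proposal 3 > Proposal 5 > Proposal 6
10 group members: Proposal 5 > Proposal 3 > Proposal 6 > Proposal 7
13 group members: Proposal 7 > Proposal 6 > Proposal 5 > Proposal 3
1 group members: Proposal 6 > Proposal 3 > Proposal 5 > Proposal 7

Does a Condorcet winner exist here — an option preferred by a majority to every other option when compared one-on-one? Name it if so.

Head-to-head results (38 voters total):
Proposal 7 vs Proposal 6: Proposal 7 wins 27–11.
Proposal 7 vs Proposal 5: Proposal 7 wins 21–17.
Proposal 7 vs Proposal 3: Proposal 7 wins 21–17.
Proposal 6 vs Proposal 5: Proposal 5 wins 24–14.
Proposal 6 vs Proposal 3: Proposal 3 wins 24–14.
Proposal 5 vs Proposal 3: Proposal 5 wins 29–9.
Proposal 7 beats each rival — Proposal 6 (27–11), Proposal 5 (21–17), Proposal 3 (21–17) — so Proposal 7 is the Condorcet winner.

Proposal 7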